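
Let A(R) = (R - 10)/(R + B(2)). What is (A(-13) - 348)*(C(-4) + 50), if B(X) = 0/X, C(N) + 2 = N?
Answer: -198044/13 ≈ -15234.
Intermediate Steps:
C(N) = -2 + N
B(X) = 0
A(R) = (-10 + R)/R (A(R) = (R - 10)/(R + 0) = (-10 + R)/R)
(A(-13) - 348)*(C(-4) + 50) = ((-10 - 13)/(-13) - 348)*((-2 - 4) + 50) = (-1/13*(-23) - 348)*(-6 + 50) = (23/13 - 348)*44 = -4501/13*44 = -198044/13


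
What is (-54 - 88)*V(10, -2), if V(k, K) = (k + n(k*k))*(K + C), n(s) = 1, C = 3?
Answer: -1562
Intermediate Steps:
V(k, K) = (1 + k)*(3 + K) (V(k, K) = (k + 1)*(K + 3) = (1 + k)*(3 + K))
(-54 - 88)*V(10, -2) = (-54 - 88)*(3 - 2 + 3*10 - 2*10) = -142*(3 - 2 + 30 - 20) = -142*11 = -1562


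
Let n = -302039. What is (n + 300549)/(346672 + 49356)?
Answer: -745/198014 ≈ -0.0037624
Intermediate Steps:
(n + 300549)/(346672 + 49356) = (-302039 + 300549)/(346672 + 49356) = -1490/396028 = -1490*1/396028 = -745/198014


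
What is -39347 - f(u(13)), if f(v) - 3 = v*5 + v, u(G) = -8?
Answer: -39302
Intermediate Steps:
f(v) = 3 + 6*v (f(v) = 3 + (v*5 + v) = 3 + (5*v + v) = 3 + 6*v)
-39347 - f(u(13)) = -39347 - (3 + 6*(-8)) = -39347 - (3 - 48) = -39347 - 1*(-45) = -39347 + 45 = -39302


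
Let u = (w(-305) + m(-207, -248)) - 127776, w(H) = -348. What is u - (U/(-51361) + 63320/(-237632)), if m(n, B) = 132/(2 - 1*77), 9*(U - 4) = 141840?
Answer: -4886781563136461/38140678600 ≈ -1.2813e+5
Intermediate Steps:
U = 15764 (U = 4 + (1/9)*141840 = 4 + 15760 = 15764)
m(n, B) = -44/25 (m(n, B) = 132/(2 - 77) = 132/(-75) = 132*(-1/75) = -44/25)
u = -3203144/25 (u = (-348 - 44/25) - 127776 = -8744/25 - 127776 = -3203144/25 ≈ -1.2813e+5)
u - (U/(-51361) + 63320/(-237632)) = -3203144/25 - (15764/(-51361) + 63320/(-237632)) = -3203144/25 - (15764*(-1/51361) + 63320*(-1/237632)) = -3203144/25 - (-15764/51361 - 7915/29704) = -3203144/25 - 1*(-874776171/1525627144) = -3203144/25 + 874776171/1525627144 = -4886781563136461/38140678600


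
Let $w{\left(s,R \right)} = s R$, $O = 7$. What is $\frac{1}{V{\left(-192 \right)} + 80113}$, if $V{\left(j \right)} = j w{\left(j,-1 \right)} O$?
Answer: $- \frac{1}{177935} \approx -5.62 \cdot 10^{-6}$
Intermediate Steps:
$w{\left(s,R \right)} = R s$
$V{\left(j \right)} = - 7 j^{2}$ ($V{\left(j \right)} = j \left(- j\right) 7 = - j^{2} \cdot 7 = - 7 j^{2}$)
$\frac{1}{V{\left(-192 \right)} + 80113} = \frac{1}{- 7 \left(-192\right)^{2} + 80113} = \frac{1}{\left(-7\right) 36864 + 80113} = \frac{1}{-258048 + 80113} = \frac{1}{-177935} = - \frac{1}{177935}$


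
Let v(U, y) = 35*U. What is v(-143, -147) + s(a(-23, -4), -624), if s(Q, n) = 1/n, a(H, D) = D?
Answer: -3123121/624 ≈ -5005.0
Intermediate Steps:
v(-143, -147) + s(a(-23, -4), -624) = 35*(-143) + 1/(-624) = -5005 - 1/624 = -3123121/624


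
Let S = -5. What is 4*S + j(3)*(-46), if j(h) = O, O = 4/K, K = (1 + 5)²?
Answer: -226/9 ≈ -25.111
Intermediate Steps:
K = 36 (K = 6² = 36)
O = ⅑ (O = 4/36 = 4*(1/36) = ⅑ ≈ 0.11111)
j(h) = ⅑
4*S + j(3)*(-46) = 4*(-5) + (⅑)*(-46) = -20 - 46/9 = -226/9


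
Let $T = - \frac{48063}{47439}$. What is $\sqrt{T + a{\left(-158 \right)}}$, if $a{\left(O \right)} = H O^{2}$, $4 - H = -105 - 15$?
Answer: $\frac{\sqrt{86004613670479}}{5271} \approx 1759.4$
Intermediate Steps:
$H = 124$ ($H = 4 - \left(-105 - 15\right) = 4 - -120 = 4 + 120 = 124$)
$T = - \frac{16021}{15813}$ ($T = \left(-48063\right) \frac{1}{47439} = - \frac{16021}{15813} \approx -1.0132$)
$a{\left(O \right)} = 124 O^{2}$
$\sqrt{T + a{\left(-158 \right)}} = \sqrt{- \frac{16021}{15813} + 124 \left(-158\right)^{2}} = \sqrt{- \frac{16021}{15813} + 124 \cdot 24964} = \sqrt{- \frac{16021}{15813} + 3095536} = \sqrt{\frac{48949694747}{15813}} = \frac{\sqrt{86004613670479}}{5271}$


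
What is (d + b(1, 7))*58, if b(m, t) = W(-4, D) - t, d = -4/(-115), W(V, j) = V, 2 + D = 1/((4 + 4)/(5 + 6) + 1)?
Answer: -73138/115 ≈ -635.98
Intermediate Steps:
D = -27/19 (D = -2 + 1/((4 + 4)/(5 + 6) + 1) = -2 + 1/(8/11 + 1) = -2 + 1/(19/11) = -2 + 11/19 = -27/19 ≈ -1.4211)
d = 4/115 (d = -4*(-1/115) = 4/115 ≈ 0.034783)
b(m, t) = -4 - t
(d + b(1, 7))*58 = (4/115 + (-4 - 1*7))*58 = (4/115 + (-4 - 7))*58 = (4/115 - 11)*58 = -1261/115*58 = -73138/115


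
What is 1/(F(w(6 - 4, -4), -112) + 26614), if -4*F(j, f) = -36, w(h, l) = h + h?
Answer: 1/26623 ≈ 3.7562e-5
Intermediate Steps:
w(h, l) = 2*h
F(j, f) = 9 (F(j, f) = -1/4*(-36) = 9)
1/(F(w(6 - 4, -4), -112) + 26614) = 1/(9 + 26614) = 1/26623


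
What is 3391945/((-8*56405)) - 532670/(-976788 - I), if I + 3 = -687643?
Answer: -74039175039/13047243608 ≈ -5.6747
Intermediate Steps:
I = -687646 (I = -3 - 687643 = -687646)
3391945/((-8*56405)) - 532670/(-976788 - I) = 3391945/((-8*56405)) - 532670/(-976788 - 1*(-687646)) = 3391945/(-451240) - 532670/(-976788 + 687646) = 3391945*(-1/451240) - 532670/(-289142) = -678389/90248 - 532670*(-1/289142) = -678389/90248 + 266335/144571 = -74039175039/13047243608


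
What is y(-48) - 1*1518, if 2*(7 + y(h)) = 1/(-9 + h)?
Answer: -173851/114 ≈ -1525.0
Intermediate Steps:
y(h) = -7 + 1/(2*(-9 + h))
y(-48) - 1*1518 = (127 - 14*(-48))/(2*(-9 - 48)) - 1*1518 = (½)*(127 + 672)/(-57) - 1518 = (½)*(-1/57)*799 - 1518 = -799/114 - 1518 = -173851/114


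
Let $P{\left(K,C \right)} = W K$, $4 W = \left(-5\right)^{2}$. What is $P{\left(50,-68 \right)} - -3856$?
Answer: $\frac{8337}{2} \approx 4168.5$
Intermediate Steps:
$W = \frac{25}{4}$ ($W = \frac{\left(-5\right)^{2}}{4} = \frac{1}{4} \cdot 25 = \frac{25}{4} \approx 6.25$)
$P{\left(K,C \right)} = \frac{25 K}{4}$
$P{\left(50,-68 \right)} - -3856 = \frac{25}{4} \cdot 50 - -3856 = \frac{625}{2} + 3856 = \frac{8337}{2}$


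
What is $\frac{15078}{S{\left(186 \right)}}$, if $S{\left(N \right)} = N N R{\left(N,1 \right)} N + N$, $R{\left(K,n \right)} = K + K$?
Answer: $\frac{2513}{398961103} \approx 6.2989 \cdot 10^{-6}$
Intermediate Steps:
$R{\left(K,n \right)} = 2 K$
$S{\left(N \right)} = N + 2 N^{4}$ ($S{\left(N \right)} = N N 2 N N + N = N^{2} \cdot 2 N N + N = 2 N^{3} N + N = 2 N^{4} + N = N + 2 N^{4}$)
$\frac{15078}{S{\left(186 \right)}} = \frac{15078}{186 + 2 \cdot 186^{4}} = \frac{15078}{186 + 2 \cdot 1196883216} = \frac{15078}{186 + 2393766432} = \frac{15078}{2393766618} = 15078 \cdot \frac{1}{2393766618} = \frac{2513}{398961103}$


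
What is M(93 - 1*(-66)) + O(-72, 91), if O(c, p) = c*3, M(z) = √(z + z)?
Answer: -216 + √318 ≈ -198.17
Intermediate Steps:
M(z) = √2*√z (M(z) = √(2*z) = √2*√z)
O(c, p) = 3*c
M(93 - 1*(-66)) + O(-72, 91) = √2*√(93 - 1*(-66)) + 3*(-72) = √2*√(93 + 66) - 216 = √2*√159 - 216 = √318 - 216 = -216 + √318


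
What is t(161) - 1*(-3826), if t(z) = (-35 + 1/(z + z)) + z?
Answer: 1272545/322 ≈ 3952.0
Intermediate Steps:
t(z) = -35 + z + 1/(2*z) (t(z) = (-35 + 1/(2*z)) + z = -35 + z + 1/(2*z))
t(161) - 1*(-3826) = (-35 + 161 + (1/2)/161) - 1*(-3826) = (-35 + 161 + (1/2)*(1/161)) + 3826 = (-35 + 161 + 1/322) + 3826 = 40573/322 + 3826 = 1272545/322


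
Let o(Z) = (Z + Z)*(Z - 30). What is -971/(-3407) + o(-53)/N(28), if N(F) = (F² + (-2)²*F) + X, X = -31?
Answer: 30814701/2947055 ≈ 10.456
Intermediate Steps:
o(Z) = 2*Z*(-30 + Z) (o(Z) = (2*Z)*(-30 + Z) = 2*Z*(-30 + Z))
N(F) = -31 + F² + 4*F (N(F) = (F² + (-2)²*F) - 31 = (F² + 4*F) - 31 = -31 + F² + 4*F)
-971/(-3407) + o(-53)/N(28) = -971/(-3407) + (2*(-53)*(-30 - 53))/(-31 + 28² + 4*28) = -971*(-1/3407) + (2*(-53)*(-83))/(-31 + 784 + 112) = 971/3407 + 8798/865 = 30814701/2947055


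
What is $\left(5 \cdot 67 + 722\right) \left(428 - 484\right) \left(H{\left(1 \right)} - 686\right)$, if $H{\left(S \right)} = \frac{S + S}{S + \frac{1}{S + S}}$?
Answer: $\frac{121580368}{3} \approx 4.0527 \cdot 10^{7}$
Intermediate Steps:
$H{\left(S \right)} = \frac{2 S}{S + \frac{1}{2 S}}$
$\left(5 \cdot 67 + 722\right) \left(428 - 484\right) \left(H{\left(1 \right)} - 686\right) = \left(5 \cdot 67 + 722\right) \left(428 - 484\right) \left(\frac{4 \cdot 1^{2}}{1 + 2 \cdot 1^{2}} - 686\right) = \left(335 + 722\right) \left(- 56 \left(4 \cdot 1 \frac{1}{1 + 2 \cdot 1} - 686\right)\right) = 1057 \left(- 56 \left(4 \cdot 1 \frac{1}{1 + 2} - 686\right)\right) = 1057 \left(- 56 \left(4 \cdot 1 \cdot \frac{1}{3} - 686\right)\right) = 1057 \left(- 56 \left(\frac{4}{3} - 686\right)\right) = 1057 \left(\left(-56\right) \left(- \frac{2054}{3}\right)\right) = 1057 \cdot \frac{115024}{3} = \frac{121580368}{3}$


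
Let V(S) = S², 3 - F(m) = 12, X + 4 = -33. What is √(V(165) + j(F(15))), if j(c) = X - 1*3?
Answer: √27185 ≈ 164.88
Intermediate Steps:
X = -37 (X = -4 - 33 = -37)
F(m) = -9 (F(m) = 3 - 1*12 = 3 - 12 = -9)
j(c) = -40 (j(c) = -37 - 1*3 = -37 - 3 = -40)
√(V(165) + j(F(15))) = √(165² - 40) = √(27225 - 40) = √27185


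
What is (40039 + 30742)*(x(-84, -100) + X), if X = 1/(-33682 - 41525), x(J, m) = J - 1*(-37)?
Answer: -250191724130/75207 ≈ -3.3267e+6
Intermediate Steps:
x(J, m) = 37 + J (x(J, m) = J + 37 = 37 + J)
X = -1/75207 (X = 1/(-75207) = -1/75207 ≈ -1.3297e-5)
(40039 + 30742)*(x(-84, -100) + X) = (40039 + 30742)*((37 - 84) - 1/75207) = 70781*(-47 - 1/75207) = 70781*(-3534730/75207) = -250191724130/75207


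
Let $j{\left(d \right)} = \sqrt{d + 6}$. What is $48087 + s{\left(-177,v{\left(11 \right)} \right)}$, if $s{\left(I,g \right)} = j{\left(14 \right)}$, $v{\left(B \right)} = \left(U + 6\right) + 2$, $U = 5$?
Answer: $48087 + 2 \sqrt{5} \approx 48092.0$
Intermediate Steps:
$v{\left(B \right)} = 13$ ($v{\left(B \right)} = \left(5 + 6\right) + 2 = 11 + 2 = 13$)
$j{\left(d \right)} = \sqrt{6 + d}$
$s{\left(I,g \right)} = 2 \sqrt{5}$ ($s{\left(I,g \right)} = \sqrt{6 + 14} = \sqrt{20} = 2 \sqrt{5}$)
$48087 + s{\left(-177,v{\left(11 \right)} \right)} = 48087 + 2 \sqrt{5}$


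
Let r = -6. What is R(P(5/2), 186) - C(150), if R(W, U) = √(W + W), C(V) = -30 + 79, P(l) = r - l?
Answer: -49 + I*√17 ≈ -49.0 + 4.1231*I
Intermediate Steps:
P(l) = -6 - l
C(V) = 49
R(W, U) = √2*√W (R(W, U) = √(2*W) = √2*√W)
R(P(5/2), 186) - C(150) = √2*√(-6 - 5/2) - 1*49 = √2*√(-6 - 5/2) - 49 = √2*√(-17/2) - 49 = √2*(I*√34/2) - 49 = I*√17 - 49 = -49 + I*√17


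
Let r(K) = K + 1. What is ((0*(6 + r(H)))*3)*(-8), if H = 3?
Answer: 0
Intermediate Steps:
r(K) = 1 + K
((0*(6 + r(H)))*3)*(-8) = ((0*(6 + (1 + 3)))*3)*(-8) = ((0*(6 + 4))*3)*(-8) = ((0*10)*3)*(-8) = (0*3)*(-8) = 0*(-8) = 0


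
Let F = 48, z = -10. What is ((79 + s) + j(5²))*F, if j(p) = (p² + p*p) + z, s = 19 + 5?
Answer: 64464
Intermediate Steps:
s = 24
j(p) = -10 + 2*p² (j(p) = (p² + p*p) - 10 = (p² + p²) - 10 = 2*p² - 10 = -10 + 2*p²)
((79 + s) + j(5²))*F = ((79 + 24) + (-10 + 2*(5²)²))*48 = (103 + (-10 + 2*25²))*48 = (103 + (-10 + 2*625))*48 = (103 + (-10 + 1250))*48 = (103 + 1240)*48 = 1343*48 = 64464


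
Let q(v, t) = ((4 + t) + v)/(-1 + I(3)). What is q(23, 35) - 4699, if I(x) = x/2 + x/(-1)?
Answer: -23619/5 ≈ -4723.8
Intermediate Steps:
I(x) = -x/2 (I(x) = x*(½) + x*(-1) = x/2 - x = -x/2)
q(v, t) = -8/5 - 2*t/5 - 2*v/5 (q(v, t) = ((4 + t) + v)/(-1 - ½*3) = (4 + t + v)/(-1 - 3/2) = (4 + t + v)/(-5/2) = (4 + t + v)*(-⅖) = -8/5 - 2*t/5 - 2*v/5)
q(23, 35) - 4699 = (-8/5 - ⅖*35 - ⅖*23) - 4699 = (-8/5 - 14 - 46/5) - 4699 = -124/5 - 4699 = -23619/5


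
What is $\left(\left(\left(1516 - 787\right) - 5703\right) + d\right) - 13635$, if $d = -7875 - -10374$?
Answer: $-16110$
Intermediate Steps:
$d = 2499$ ($d = -7875 + 10374 = 2499$)
$\left(\left(\left(1516 - 787\right) - 5703\right) + d\right) - 13635 = \left(\left(\left(1516 - 787\right) - 5703\right) + 2499\right) - 13635 = \left(\left(729 - 5703\right) + 2499\right) - 13635 = \left(-4974 + 2499\right) - 13635 = -2475 - 13635 = -16110$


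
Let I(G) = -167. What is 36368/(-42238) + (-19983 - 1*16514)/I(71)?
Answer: 767743415/3526873 ≈ 217.68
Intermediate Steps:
36368/(-42238) + (-19983 - 1*16514)/I(71) = 36368/(-42238) + (-19983 - 1*16514)/(-167) = 36368*(-1/42238) + (-19983 - 16514)*(-1/167) = -18184/21119 - 36497*(-1/167) = -18184/21119 + 36497/167 = 767743415/3526873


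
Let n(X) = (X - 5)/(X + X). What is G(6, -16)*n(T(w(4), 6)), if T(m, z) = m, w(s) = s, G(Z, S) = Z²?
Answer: -9/2 ≈ -4.5000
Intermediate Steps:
n(X) = (-5 + X)/(2*X) (n(X) = (-5 + X)/((2*X)) = (-5 + X)*(1/(2*X)) = (-5 + X)/(2*X))
G(6, -16)*n(T(w(4), 6)) = 6²*((½)*(-5 + 4)/4) = 36*((½)*(¼)*(-1)) = 36*(-⅛) = -9/2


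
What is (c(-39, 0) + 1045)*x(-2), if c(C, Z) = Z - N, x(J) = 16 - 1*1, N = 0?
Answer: 15675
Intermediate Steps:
x(J) = 15 (x(J) = 16 - 1 = 15)
c(C, Z) = Z (c(C, Z) = Z - 1*0 = Z + 0 = Z)
(c(-39, 0) + 1045)*x(-2) = (0 + 1045)*15 = 1045*15 = 15675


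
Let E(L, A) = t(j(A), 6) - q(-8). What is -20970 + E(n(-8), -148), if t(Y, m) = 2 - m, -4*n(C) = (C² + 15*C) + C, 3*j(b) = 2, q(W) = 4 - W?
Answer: -20986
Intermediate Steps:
j(b) = ⅔ (j(b) = (⅓)*2 = ⅔)
n(C) = -4*C - C²/4 (n(C) = -((C² + 15*C) + C)/4 = -(C² + 16*C)/4 = -4*C - C²/4)
E(L, A) = -16 (E(L, A) = (2 - 1*6) - (4 - 1*(-8)) = (2 - 6) - (4 + 8) = -4 - 1*12 = -4 - 12 = -16)
-20970 + E(n(-8), -148) = -20970 - 16 = -20986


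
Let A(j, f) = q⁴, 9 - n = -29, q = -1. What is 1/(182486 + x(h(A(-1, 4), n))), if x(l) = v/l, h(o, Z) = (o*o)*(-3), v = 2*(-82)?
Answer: 3/547622 ≈ 5.4782e-6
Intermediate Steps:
n = 38 (n = 9 - 1*(-29) = 9 + 29 = 38)
v = -164
A(j, f) = 1 (A(j, f) = (-1)⁴ = 1)
h(o, Z) = -3*o² (h(o, Z) = o²*(-3) = -3*o²)
x(l) = -164/l
1/(182486 + x(h(A(-1, 4), n))) = 1/(182486 - 164/((-3*1²))) = 1/(182486 - 164/((-3*1))) = 1/(182486 - 164/(-3)) = 1/(182486 - 164*(-⅓)) = 1/(182486 + 164/3) = 1/(547622/3) = 3/547622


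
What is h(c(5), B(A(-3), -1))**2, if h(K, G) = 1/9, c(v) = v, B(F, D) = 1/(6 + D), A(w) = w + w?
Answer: 1/81 ≈ 0.012346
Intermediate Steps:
A(w) = 2*w
h(K, G) = 1/9
h(c(5), B(A(-3), -1))**2 = (1/9)**2 = 1/81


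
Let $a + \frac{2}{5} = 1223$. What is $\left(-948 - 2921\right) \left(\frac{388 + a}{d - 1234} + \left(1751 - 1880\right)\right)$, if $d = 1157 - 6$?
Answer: $\frac{238283972}{415} \approx 5.7418 \cdot 10^{5}$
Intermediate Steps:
$d = 1151$ ($d = 1157 - 6 = 1151$)
$a = \frac{6113}{5}$ ($a = - \frac{2}{5} + 1223 = \frac{6113}{5} \approx 1222.6$)
$\left(-948 - 2921\right) \left(\frac{388 + a}{d - 1234} + \left(1751 - 1880\right)\right) = \left(-948 - 2921\right) \left(\frac{388 + \frac{6113}{5}}{1151 - 1234} + \left(1751 - 1880\right)\right) = - 3869 \left(\frac{8053}{5 \left(-83\right)} - 129\right) = - 3869 \left(\frac{8053}{5} \left(- \frac{1}{83}\right) - 129\right) = - 3869 \left(- \frac{8053}{415} - 129\right) = \left(-3869\right) \left(- \frac{61588}{415}\right) = \frac{238283972}{415}$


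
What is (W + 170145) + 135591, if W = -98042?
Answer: 207694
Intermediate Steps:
(W + 170145) + 135591 = (-98042 + 170145) + 135591 = 72103 + 135591 = 207694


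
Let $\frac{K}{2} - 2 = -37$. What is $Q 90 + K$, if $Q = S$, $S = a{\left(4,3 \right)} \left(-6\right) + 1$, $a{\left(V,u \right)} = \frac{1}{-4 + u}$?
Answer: $560$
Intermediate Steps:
$K = -70$ ($K = 4 + 2 \left(-37\right) = 4 - 74 = -70$)
$S = 7$ ($S = \frac{1}{-4 + 3} \left(-6\right) + 1 = \frac{1}{-1} \left(-6\right) + 1 = \left(-1\right) \left(-6\right) + 1 = 6 + 1 = 7$)
$Q = 7$
$Q 90 + K = 7 \cdot 90 - 70 = 630 - 70 = 560$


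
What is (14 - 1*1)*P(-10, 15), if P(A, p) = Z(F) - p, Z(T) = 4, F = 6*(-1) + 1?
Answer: -143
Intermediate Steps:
F = -5 (F = -6 + 1 = -5)
P(A, p) = 4 - p
(14 - 1*1)*P(-10, 15) = (14 - 1*1)*(4 - 1*15) = (14 - 1)*(4 - 15) = 13*(-11) = -143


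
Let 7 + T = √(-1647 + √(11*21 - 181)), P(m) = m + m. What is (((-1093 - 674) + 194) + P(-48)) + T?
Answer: -1676 + I*√(1647 - 5*√2) ≈ -1676.0 + 40.496*I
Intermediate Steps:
P(m) = 2*m
T = -7 + √(-1647 + 5*√2) (T = -7 + √(-1647 + √(11*21 - 181)) = -7 + √(-1647 + √(231 - 181)) = -7 + √(-1647 + √50) = -7 + √(-1647 + 5*√2) ≈ -7.0 + 40.496*I)
(((-1093 - 674) + 194) + P(-48)) + T = (((-1093 - 674) + 194) + 2*(-48)) + (-7 + I*√(1647 - 5*√2)) = ((-1767 + 194) - 96) + (-7 + I*√(1647 - 5*√2)) = (-1573 - 96) + (-7 + I*√(1647 - 5*√2)) = -1669 + (-7 + I*√(1647 - 5*√2)) = -1676 + I*√(1647 - 5*√2)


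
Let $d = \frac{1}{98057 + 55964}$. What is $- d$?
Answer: $- \frac{1}{154021} \approx -6.4926 \cdot 10^{-6}$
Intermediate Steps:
$d = \frac{1}{154021} \approx 6.4926 \cdot 10^{-6}$
$- d = \left(-1\right) \frac{1}{154021} = - \frac{1}{154021}$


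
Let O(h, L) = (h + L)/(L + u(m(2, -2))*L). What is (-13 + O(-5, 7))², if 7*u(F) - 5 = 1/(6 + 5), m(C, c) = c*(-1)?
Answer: 2913849/17689 ≈ 164.73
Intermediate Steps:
m(C, c) = -c
u(F) = 8/11 (u(F) = 5/7 + 1/(7*(6 + 5)) = 5/7 + (⅐)/11 = 5/7 + (⅐)*(1/11) = 5/7 + 1/77 = 8/11)
O(h, L) = 11*(L + h)/(19*L) (O(h, L) = (h + L)/(L + 8*L/11) = (L + h)/((19*L/11)) = (L + h)*(11/(19*L)) = 11*(L + h)/(19*L))
(-13 + O(-5, 7))² = (-13 + (11/19)*(7 - 5)/7)² = (-13 + (11/19)*(⅐)*2)² = (-13 + 22/133)² = (-1707/133)² = 2913849/17689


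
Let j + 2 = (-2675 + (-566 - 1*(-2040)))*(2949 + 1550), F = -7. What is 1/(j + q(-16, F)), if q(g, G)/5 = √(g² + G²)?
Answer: -5403301/29195661688976 - 5*√305/29195661688976 ≈ -1.8508e-7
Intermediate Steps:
j = -5403301 (j = -2 + (-2675 + (-566 - 1*(-2040)))*(2949 + 1550) = -2 + (-2675 + (-566 + 2040))*4499 = -2 + (-2675 + 1474)*4499 = -2 - 1201*4499 = -2 - 5403299 = -5403301)
q(g, G) = 5*√(G² + g²) (q(g, G) = 5*√(g² + G²) = 5*√(G² + g²))
1/(j + q(-16, F)) = 1/(-5403301 + 5*√((-7)² + (-16)²)) = 1/(-5403301 + 5*√(49 + 256)) = 1/(-5403301 + 5*√305)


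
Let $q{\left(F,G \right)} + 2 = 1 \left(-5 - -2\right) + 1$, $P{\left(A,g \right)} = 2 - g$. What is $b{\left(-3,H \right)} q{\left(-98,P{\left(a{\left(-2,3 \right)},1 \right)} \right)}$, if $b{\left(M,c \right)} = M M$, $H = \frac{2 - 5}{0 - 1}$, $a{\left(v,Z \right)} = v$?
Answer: $-36$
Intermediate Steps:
$H = 3$ ($H = - \frac{3}{-1} = \left(-3\right) \left(-1\right) = 3$)
$b{\left(M,c \right)} = M^{2}$
$q{\left(F,G \right)} = -4$ ($q{\left(F,G \right)} = -2 + \left(1 \left(-5 - -2\right) + 1\right) = -2 + \left(1 \left(-5 + 2\right) + 1\right) = -2 + \left(1 \left(-3\right) + 1\right) = -2 + \left(-3 + 1\right) = -2 - 2 = -4$)
$b{\left(-3,H \right)} q{\left(-98,P{\left(a{\left(-2,3 \right)},1 \right)} \right)} = \left(-3\right)^{2} \left(-4\right) = 9 \left(-4\right) = -36$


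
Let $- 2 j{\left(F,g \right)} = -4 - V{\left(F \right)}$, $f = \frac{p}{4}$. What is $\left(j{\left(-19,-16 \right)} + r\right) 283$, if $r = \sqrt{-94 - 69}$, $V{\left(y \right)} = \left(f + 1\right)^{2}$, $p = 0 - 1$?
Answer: $\frac{20659}{32} + 283 i \sqrt{163} \approx 645.59 + 3613.1 i$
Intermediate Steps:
$p = -1$
$f = - \frac{1}{4} \approx -0.25$
$V{\left(y \right)} = \frac{9}{16}$ ($V{\left(y \right)} = \left(- \frac{1}{4} + 1\right)^{2} = \left(\frac{3}{4}\right)^{2} = \frac{9}{16}$)
$j{\left(F,g \right)} = \frac{73}{32}$ ($j{\left(F,g \right)} = - \frac{-4 - \frac{9}{16}}{2} = \left(- \frac{1}{2}\right) \left(- \frac{73}{16}\right) = \frac{73}{32}$)
$r = i \sqrt{163}$ ($r = \sqrt{-163} = i \sqrt{163} \approx 12.767 i$)
$\left(j{\left(-19,-16 \right)} + r\right) 283 = \left(\frac{73}{32} + i \sqrt{163}\right) 283 = \frac{20659}{32} + 283 i \sqrt{163}$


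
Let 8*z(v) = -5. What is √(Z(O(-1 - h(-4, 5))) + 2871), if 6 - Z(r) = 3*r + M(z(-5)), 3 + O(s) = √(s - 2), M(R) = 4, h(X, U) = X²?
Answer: √(2882 - 3*I*√19) ≈ 53.684 - 0.1218*I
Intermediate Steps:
z(v) = -5/8 (z(v) = (⅛)*(-5) = -5/8)
O(s) = -3 + √(-2 + s) (O(s) = -3 + √(s - 2) = -3 + √(-2 + s))
Z(r) = 2 - 3*r (Z(r) = 6 - (3*r + 4) = 6 - (4 + 3*r) = 6 + (-4 - 3*r) = 2 - 3*r)
√(Z(O(-1 - h(-4, 5))) + 2871) = √((2 - 3*(-3 + √(-2 + (-1 - 1*(-4)²)))) + 2871) = √((2 - 3*(-3 + √(-2 + (-1 - 1*16)))) + 2871) = √((2 - 3*(-3 + √(-2 + (-1 - 16)))) + 2871) = √((2 - 3*(-3 + √(-2 - 17))) + 2871) = √((2 - 3*(-3 + √(-19))) + 2871) = √((2 - 3*(-3 + I*√19)) + 2871) = √((2 + (9 - 3*I*√19)) + 2871) = √((11 - 3*I*√19) + 2871) = √(2882 - 3*I*√19)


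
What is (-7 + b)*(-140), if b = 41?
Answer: -4760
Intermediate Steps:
(-7 + b)*(-140) = (-7 + 41)*(-140) = 34*(-140) = -4760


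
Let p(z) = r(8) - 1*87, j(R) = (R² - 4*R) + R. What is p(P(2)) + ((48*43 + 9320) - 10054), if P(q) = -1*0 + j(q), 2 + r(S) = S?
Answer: 1249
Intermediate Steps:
r(S) = -2 + S
j(R) = R² - 3*R
P(q) = q*(-3 + q) (P(q) = -1*0 + q*(-3 + q) = 0 + q*(-3 + q) = q*(-3 + q))
p(z) = -81 (p(z) = (-2 + 8) - 1*87 = 6 - 87 = -81)
p(P(2)) + ((48*43 + 9320) - 10054) = -81 + ((48*43 + 9320) - 10054) = -81 + ((2064 + 9320) - 10054) = -81 + (11384 - 10054) = -81 + 1330 = 1249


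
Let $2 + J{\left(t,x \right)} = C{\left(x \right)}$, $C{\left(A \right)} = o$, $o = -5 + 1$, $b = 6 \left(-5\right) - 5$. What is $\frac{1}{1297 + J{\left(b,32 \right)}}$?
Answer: $\frac{1}{1291} \approx 0.00077459$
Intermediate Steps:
$b = -35$ ($b = -30 - 5 = -35$)
$o = -4$
$C{\left(A \right)} = -4$
$J{\left(t,x \right)} = -6$ ($J{\left(t,x \right)} = -2 - 4 = -6$)
$\frac{1}{1297 + J{\left(b,32 \right)}} = \frac{1}{1297 - 6} = \frac{1}{1291}$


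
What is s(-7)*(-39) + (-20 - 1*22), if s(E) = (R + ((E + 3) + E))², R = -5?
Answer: -10026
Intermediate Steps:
s(E) = (-2 + 2*E)² (s(E) = (-5 + ((E + 3) + E))² = (-5 + ((3 + E) + E))² = (-5 + (3 + 2*E))² = (-2 + 2*E)²)
s(-7)*(-39) + (-20 - 1*22) = (4*(-1 - 7)²)*(-39) + (-20 - 1*22) = (4*(-8)²)*(-39) + (-20 - 22) = (4*64)*(-39) - 42 = 256*(-39) - 42 = -9984 - 42 = -10026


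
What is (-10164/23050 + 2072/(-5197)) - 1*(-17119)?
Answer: 1025299489621/59895425 ≈ 17118.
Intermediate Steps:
(-10164/23050 + 2072/(-5197)) - 1*(-17119) = (-10164*1/23050 + 2072*(-1/5197)) + 17119 = (-5082/11525 - 2072/5197) + 17119 = -50290954/59895425 + 17119 = 1025299489621/59895425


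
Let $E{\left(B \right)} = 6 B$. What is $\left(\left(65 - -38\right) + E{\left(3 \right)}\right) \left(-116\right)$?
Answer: $-14036$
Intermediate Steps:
$\left(\left(65 - -38\right) + E{\left(3 \right)}\right) \left(-116\right) = \left(\left(65 - -38\right) + 6 \cdot 3\right) \left(-116\right) = \left(\left(65 + 38\right) + 18\right) \left(-116\right) = \left(103 + 18\right) \left(-116\right) = 121 \left(-116\right) = -14036$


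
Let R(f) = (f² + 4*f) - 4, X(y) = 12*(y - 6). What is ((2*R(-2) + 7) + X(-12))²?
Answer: 50625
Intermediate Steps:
X(y) = -72 + 12*y (X(y) = 12*(-6 + y) = -72 + 12*y)
R(f) = -4 + f² + 4*f
((2*R(-2) + 7) + X(-12))² = ((2*(-4 + (-2)² + 4*(-2)) + 7) + (-72 + 12*(-12)))² = ((2*(-4 + 4 - 8) + 7) + (-72 - 144))² = ((2*(-8) + 7) - 216)² = ((-16 + 7) - 216)² = (-9 - 216)² = (-225)² = 50625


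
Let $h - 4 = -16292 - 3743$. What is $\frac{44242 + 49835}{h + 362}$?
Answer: $- \frac{94077}{19669} \approx -4.783$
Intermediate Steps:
$h = -20031$ ($h = 4 - 20035 = -20031$)
$\frac{44242 + 49835}{h + 362} = \frac{44242 + 49835}{-20031 + 362} = \frac{94077}{-19669} = 94077 \left(- \frac{1}{19669}\right) = - \frac{94077}{19669}$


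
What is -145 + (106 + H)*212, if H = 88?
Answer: 40983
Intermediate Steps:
-145 + (106 + H)*212 = -145 + (106 + 88)*212 = -145 + 194*212 = -145 + 41128 = 40983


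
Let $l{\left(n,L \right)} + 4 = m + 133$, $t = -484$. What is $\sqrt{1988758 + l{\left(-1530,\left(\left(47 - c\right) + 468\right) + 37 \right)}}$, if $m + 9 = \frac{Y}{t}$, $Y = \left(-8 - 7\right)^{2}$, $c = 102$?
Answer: $\frac{\sqrt{962616727}}{22} \approx 1410.3$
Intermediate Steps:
$Y = 225$ ($Y = \left(-15\right)^{2} = 225$)
$m = - \frac{4581}{484}$ ($m = -9 + \frac{225}{-484} = -9 + 225 \left(- \frac{1}{484}\right) = -9 - \frac{225}{484} = - \frac{4581}{484} \approx -9.4649$)
$l{\left(n,L \right)} = \frac{57855}{484}$ ($l{\left(n,L \right)} = -4 + \left(- \frac{4581}{484} + 133\right) = -4 + \frac{59791}{484} = \frac{57855}{484}$)
$\sqrt{1988758 + l{\left(-1530,\left(\left(47 - c\right) + 468\right) + 37 \right)}} = \sqrt{1988758 + \frac{57855}{484}} = \sqrt{\frac{962616727}{484}} = \frac{\sqrt{962616727}}{22}$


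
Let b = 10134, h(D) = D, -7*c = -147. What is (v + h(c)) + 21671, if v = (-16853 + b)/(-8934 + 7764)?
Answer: 25386359/1170 ≈ 21698.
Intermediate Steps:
c = 21 (c = -1/7*(-147) = 21)
v = 6719/1170 (v = (-16853 + 10134)/(-8934 + 7764) = -6719/(-1170) = -6719*(-1/1170) = 6719/1170 ≈ 5.7427)
(v + h(c)) + 21671 = (6719/1170 + 21) + 21671 = 31289/1170 + 21671 = 25386359/1170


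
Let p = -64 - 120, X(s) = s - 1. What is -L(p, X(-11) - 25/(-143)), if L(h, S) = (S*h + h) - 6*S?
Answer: -294978/143 ≈ -2062.8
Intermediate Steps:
X(s) = -1 + s
p = -184
L(h, S) = h - 6*S + S*h (L(h, S) = (h + S*h) - 6*S = h - 6*S + S*h)
-L(p, X(-11) - 25/(-143)) = -(-184 - 6*((-1 - 11) - 25/(-143)) + ((-1 - 11) - 25/(-143))*(-184)) = -(-184 - 6*(-12 - 25*(-1/143)) + (-12 - 25*(-1/143))*(-184)) = -(-184 - 6*(-12 + 25/143) + (-12 + 25/143)*(-184)) = -(-184 - 6*(-1691/143) - 1691/143*(-184)) = -(-184 + 10146/143 + 311144/143) = -1*294978/143 = -294978/143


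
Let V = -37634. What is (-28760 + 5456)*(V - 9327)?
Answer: 1094379144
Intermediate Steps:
(-28760 + 5456)*(V - 9327) = (-28760 + 5456)*(-37634 - 9327) = -23304*(-46961) = 1094379144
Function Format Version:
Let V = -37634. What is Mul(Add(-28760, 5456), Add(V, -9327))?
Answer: 1094379144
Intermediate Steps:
Mul(Add(-28760, 5456), Add(V, -9327)) = Mul(Add(-28760, 5456), Add(-37634, -9327)) = Mul(-23304, -46961) = 1094379144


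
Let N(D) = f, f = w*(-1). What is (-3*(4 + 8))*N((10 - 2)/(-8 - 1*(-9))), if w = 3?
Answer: 108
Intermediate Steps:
f = -3 (f = 3*(-1) = -3)
N(D) = -3
(-3*(4 + 8))*N((10 - 2)/(-8 - 1*(-9))) = -3*(4 + 8)*(-3) = -3*12*(-3) = -36*(-3) = 108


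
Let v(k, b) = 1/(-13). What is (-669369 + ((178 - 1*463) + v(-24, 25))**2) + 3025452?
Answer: 411912463/169 ≈ 2.4374e+6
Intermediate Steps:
v(k, b) = -1/13
(-669369 + ((178 - 1*463) + v(-24, 25))**2) + 3025452 = (-669369 + ((178 - 1*463) - 1/13)**2) + 3025452 = (-669369 + ((178 - 463) - 1/13)**2) + 3025452 = (-669369 + (-285 - 1/13)**2) + 3025452 = (-669369 + (-3706/13)**2) + 3025452 = (-669369 + 13734436/169) + 3025452 = -99388925/169 + 3025452 = 411912463/169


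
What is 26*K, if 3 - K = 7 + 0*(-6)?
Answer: -104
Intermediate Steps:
K = -4 (K = 3 - (7 + 0*(-6)) = 3 - (7 + 0) = 3 - 1*7 = 3 - 7 = -4)
26*K = 26*(-4) = -104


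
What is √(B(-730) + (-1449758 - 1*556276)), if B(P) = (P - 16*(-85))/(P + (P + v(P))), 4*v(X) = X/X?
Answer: I*√68393579433594/5839 ≈ 1416.3*I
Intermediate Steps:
v(X) = ¼ (v(X) = (X/X)/4 = (¼)*1 = ¼)
B(P) = (1360 + P)/(¼ + 2*P) (B(P) = (P - 16*(-85))/(P + (P + ¼)) = (P + 1360)/(P + (¼ + P)) = (1360 + P)/(¼ + 2*P))
√(B(-730) + (-1449758 - 1*556276)) = √(4*(1360 - 730)/(1 + 8*(-730)) + (-1449758 - 1*556276)) = √(4*630/(1 - 5840) + (-1449758 - 556276)) = √(4*630/(-5839) - 2006034) = √(4*(-1/5839)*630 - 2006034) = √(-2520/5839 - 2006034) = √(-11713235046/5839) = I*√68393579433594/5839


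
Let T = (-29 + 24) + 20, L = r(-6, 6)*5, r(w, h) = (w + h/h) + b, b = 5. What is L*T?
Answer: 0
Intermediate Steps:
r(w, h) = 6 + w (r(w, h) = (w + h/h) + 5 = (w + 1) + 5 = (1 + w) + 5 = 6 + w)
L = 0 (L = (6 - 6)*5 = 0*5 = 0)
T = 15 (T = -5 + 20 = 15)
L*T = 0*15 = 0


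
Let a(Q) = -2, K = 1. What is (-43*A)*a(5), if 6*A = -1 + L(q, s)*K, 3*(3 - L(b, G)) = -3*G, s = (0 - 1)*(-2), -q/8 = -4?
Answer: 172/3 ≈ 57.333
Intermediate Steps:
q = 32 (q = -8*(-4) = 32)
s = 2 (s = -1*(-2) = 2)
L(b, G) = 3 + G (L(b, G) = 3 - (-1)*G = 3 + G)
A = ⅔ (A = (-1 + (3 + 2)*1)/6 = (-1 + 5*1)/6 = (-1 + 5)/6 = (⅙)*4 = ⅔ ≈ 0.66667)
(-43*A)*a(5) = -43*⅔*(-2) = -86/3*(-2) = 172/3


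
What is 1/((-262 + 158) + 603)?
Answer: 1/499 ≈ 0.0020040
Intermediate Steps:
1/((-262 + 158) + 603) = 1/(-104 + 603) = 1/499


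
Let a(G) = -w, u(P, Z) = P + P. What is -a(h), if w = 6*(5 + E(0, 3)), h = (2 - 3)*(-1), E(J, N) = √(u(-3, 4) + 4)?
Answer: 30 + 6*I*√2 ≈ 30.0 + 8.4853*I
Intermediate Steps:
u(P, Z) = 2*P
E(J, N) = I*√2 (E(J, N) = √(2*(-3) + 4) = √(-6 + 4) = √(-2) = I*√2)
h = 1 (h = -1*(-1) = 1)
w = 30 + 6*I*√2 (w = 6*(5 + I*√2) = 30 + 6*I*√2 ≈ 30.0 + 8.4853*I)
a(G) = -30 - 6*I*√2 (a(G) = -(30 + 6*I*√2) = -30 - 6*I*√2)
-a(h) = -(-30 - 6*I*√2) = 30 + 6*I*√2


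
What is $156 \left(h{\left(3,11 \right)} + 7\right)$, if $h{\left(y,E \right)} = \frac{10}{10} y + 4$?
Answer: $2184$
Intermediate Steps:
$h{\left(y,E \right)} = 4 + y$ ($h{\left(y,E \right)} = 10 \cdot \frac{1}{10} y + 4 = 1 y + 4 = y + 4 = 4 + y$)
$156 \left(h{\left(3,11 \right)} + 7\right) = 156 \left(\left(4 + 3\right) + 7\right) = 156 \left(7 + 7\right) = 156 \cdot 14 = 2184$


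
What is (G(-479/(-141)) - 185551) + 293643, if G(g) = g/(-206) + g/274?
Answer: 215065347749/1989651 ≈ 1.0809e+5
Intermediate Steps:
G(g) = -17*g/14111 (G(g) = g*(-1/206) + g*(1/274) = -g/206 + g/274 = -17*g/14111)
(G(-479/(-141)) - 185551) + 293643 = (-(-8143)/(14111*(-141)) - 185551) + 293643 = (-(-8143)*(-1)/(14111*141) - 185551) + 293643 = (-17/14111*479/141 - 185551) + 293643 = (-8143/1989651 - 185551) + 293643 = -369181740844/1989651 + 293643 = 215065347749/1989651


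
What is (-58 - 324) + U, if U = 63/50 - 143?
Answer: -26187/50 ≈ -523.74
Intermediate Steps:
U = -7087/50 (U = 63*(1/50) - 143 = 63/50 - 143 = -7087/50 ≈ -141.74)
(-58 - 324) + U = (-58 - 324) - 7087/50 = -382 - 7087/50 = -26187/50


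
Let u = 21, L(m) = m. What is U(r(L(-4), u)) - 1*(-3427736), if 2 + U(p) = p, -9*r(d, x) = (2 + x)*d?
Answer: 30849698/9 ≈ 3.4277e+6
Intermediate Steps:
r(d, x) = -d*(2 + x)/9 (r(d, x) = -(2 + x)*d/9 = -d*(2 + x)/9)
U(p) = -2 + p
U(r(L(-4), u)) - 1*(-3427736) = (-2 - ⅑*(-4)*(2 + 21)) - 1*(-3427736) = (-2 - ⅑*(-4)*23) + 3427736 = (-2 + 92/9) + 3427736 = 74/9 + 3427736 = 30849698/9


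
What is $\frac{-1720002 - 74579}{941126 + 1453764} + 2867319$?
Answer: $\frac{6866911805329}{2394890} \approx 2.8673 \cdot 10^{6}$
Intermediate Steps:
$\frac{-1720002 - 74579}{941126 + 1453764} + 2867319 = - \frac{1794581}{2394890} + 2867319 = \frac{6866911805329}{2394890}$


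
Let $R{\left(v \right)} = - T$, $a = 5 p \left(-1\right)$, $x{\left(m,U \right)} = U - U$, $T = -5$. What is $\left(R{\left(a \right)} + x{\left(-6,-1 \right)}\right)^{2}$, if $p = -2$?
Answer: $25$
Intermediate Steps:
$x{\left(m,U \right)} = 0$
$a = 10$ ($a = 5 \left(-2\right) \left(-1\right) = \left(-10\right) \left(-1\right) = 10$)
$R{\left(v \right)} = 5$ ($R{\left(v \right)} = \left(-1\right) \left(-5\right) = 5$)
$\left(R{\left(a \right)} + x{\left(-6,-1 \right)}\right)^{2} = \left(5 + 0\right)^{2} = 5^{2} = 25$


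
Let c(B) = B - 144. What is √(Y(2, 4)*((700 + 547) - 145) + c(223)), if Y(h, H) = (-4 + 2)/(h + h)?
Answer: 2*I*√118 ≈ 21.726*I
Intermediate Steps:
Y(h, H) = -1/h (Y(h, H) = -2*1/(2*h) = -1/h)
c(B) = -144 + B
√(Y(2, 4)*((700 + 547) - 145) + c(223)) = √((-1/2)*((700 + 547) - 145) + (-144 + 223)) = √((-1*½)*(1247 - 145) + 79) = √(-½*1102 + 79) = √(-551 + 79) = √(-472) = 2*I*√118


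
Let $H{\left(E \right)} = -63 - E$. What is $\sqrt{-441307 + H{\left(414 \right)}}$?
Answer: $98 i \sqrt{46} \approx 664.67 i$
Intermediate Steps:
$\sqrt{-441307 + H{\left(414 \right)}} = \sqrt{-441307 - 477} = \sqrt{-441784} = 98 i \sqrt{46}$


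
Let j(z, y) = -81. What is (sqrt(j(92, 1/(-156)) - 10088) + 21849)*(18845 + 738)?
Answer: 427868967 + 19583*I*sqrt(10169) ≈ 4.2787e+8 + 1.9748e+6*I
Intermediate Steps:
(sqrt(j(92, 1/(-156)) - 10088) + 21849)*(18845 + 738) = (sqrt(-81 - 10088) + 21849)*(18845 + 738) = (sqrt(-10169) + 21849)*19583 = (I*sqrt(10169) + 21849)*19583 = (21849 + I*sqrt(10169))*19583 = 427868967 + 19583*I*sqrt(10169)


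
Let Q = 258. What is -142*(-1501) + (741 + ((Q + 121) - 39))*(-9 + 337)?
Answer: 567710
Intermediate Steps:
-142*(-1501) + (741 + ((Q + 121) - 39))*(-9 + 337) = -142*(-1501) + (741 + ((258 + 121) - 39))*(-9 + 337) = 213142 + (741 + (379 - 39))*328 = 213142 + (741 + 340)*328 = 213142 + 1081*328 = 213142 + 354568 = 567710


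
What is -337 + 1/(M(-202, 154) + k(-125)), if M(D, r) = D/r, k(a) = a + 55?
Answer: -1850544/5491 ≈ -337.01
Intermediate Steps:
k(a) = 55 + a
-337 + 1/(M(-202, 154) + k(-125)) = -337 + 1/(-202/154 + (55 - 125)) = -337 + 1/(-202*1/154 - 70) = -337 + 1/(-101/77 - 70) = -337 + 1/(-5491/77) = -337 - 77/5491 = -1850544/5491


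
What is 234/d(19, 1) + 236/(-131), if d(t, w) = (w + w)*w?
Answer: 15091/131 ≈ 115.20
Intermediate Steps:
d(t, w) = 2*w² (d(t, w) = (2*w)*w = 2*w²)
234/d(19, 1) + 236/(-131) = 234/((2*1²)) + 236/(-131) = 234/((2*1)) + 236*(-1/131) = 234/2 - 236/131 = 234*(½) - 236/131 = 117 - 236/131 = 15091/131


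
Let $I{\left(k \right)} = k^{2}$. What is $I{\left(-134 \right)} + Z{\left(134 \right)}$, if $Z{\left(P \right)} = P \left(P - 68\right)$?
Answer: $26800$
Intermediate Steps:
$Z{\left(P \right)} = P \left(-68 + P\right)$
$I{\left(-134 \right)} + Z{\left(134 \right)} = \left(-134\right)^{2} + 134 \left(-68 + 134\right) = 17956 + 134 \cdot 66 = 17956 + 8844 = 26800$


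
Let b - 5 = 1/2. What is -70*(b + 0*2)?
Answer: -385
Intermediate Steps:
b = 11/2 (b = 5 + 1/2 = 5 + 1*(½) = 5 + ½ = 11/2 ≈ 5.5000)
-70*(b + 0*2) = -70*(11/2 + 0*2) = -70*(11/2 + 0) = -70*11/2 = -385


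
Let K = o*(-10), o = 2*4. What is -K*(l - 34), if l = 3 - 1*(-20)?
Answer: -880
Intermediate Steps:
o = 8
l = 23 (l = 3 + 20 = 23)
K = -80 (K = 8*(-10) = -80)
-K*(l - 34) = -(-80)*(23 - 34) = -(-80)*(-11) = -1*880 = -880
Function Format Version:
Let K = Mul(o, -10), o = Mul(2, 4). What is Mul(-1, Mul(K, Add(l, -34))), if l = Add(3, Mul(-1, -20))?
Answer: -880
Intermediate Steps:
o = 8
l = 23 (l = Add(3, 20) = 23)
K = -80 (K = Mul(8, -10) = -80)
Mul(-1, Mul(K, Add(l, -34))) = Mul(-1, Mul(-80, Add(23, -34))) = Mul(-1, Mul(-80, -11)) = Mul(-1, 880) = -880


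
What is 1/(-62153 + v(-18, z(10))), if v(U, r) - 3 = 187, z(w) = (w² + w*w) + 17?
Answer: -1/61963 ≈ -1.6139e-5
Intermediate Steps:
z(w) = 17 + 2*w² (z(w) = (w² + w²) + 17 = 2*w² + 17 = 17 + 2*w²)
v(U, r) = 190 (v(U, r) = 3 + 187 = 190)
1/(-62153 + v(-18, z(10))) = 1/(-62153 + 190) = 1/(-61963) = -1/61963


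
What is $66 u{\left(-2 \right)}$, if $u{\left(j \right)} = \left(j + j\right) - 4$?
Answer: $-528$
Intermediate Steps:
$u{\left(j \right)} = -4 + 2 j$ ($u{\left(j \right)} = 2 j - 4 = -4 + 2 j$)
$66 u{\left(-2 \right)} = 66 \left(-4 + 2 \left(-2\right)\right) = 66 \left(-4 - 4\right) = 66 \left(-8\right) = -528$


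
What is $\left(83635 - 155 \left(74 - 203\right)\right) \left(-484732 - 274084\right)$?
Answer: $-78636102080$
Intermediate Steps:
$\left(83635 - 155 \left(74 - 203\right)\right) \left(-484732 - 274084\right) = \left(83635 - -19995\right) \left(-758816\right) = \left(83635 + 19995\right) \left(-758816\right) = 103630 \left(-758816\right) = -78636102080$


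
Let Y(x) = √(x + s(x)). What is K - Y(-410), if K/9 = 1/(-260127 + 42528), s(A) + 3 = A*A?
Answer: -3/72533 - √167687 ≈ -409.50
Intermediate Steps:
s(A) = -3 + A² (s(A) = -3 + A*A = -3 + A²)
Y(x) = √(-3 + x + x²) (Y(x) = √(x + (-3 + x²)) = √(-3 + x + x²))
K = -3/72533 (K = 9/(-260127 + 42528) = 9/(-217599) = 9*(-1/217599) = -3/72533 ≈ -4.1361e-5)
K - Y(-410) = -3/72533 - √(-3 - 410 + (-410)²) = -3/72533 - √(-3 - 410 + 168100) = -3/72533 - √167687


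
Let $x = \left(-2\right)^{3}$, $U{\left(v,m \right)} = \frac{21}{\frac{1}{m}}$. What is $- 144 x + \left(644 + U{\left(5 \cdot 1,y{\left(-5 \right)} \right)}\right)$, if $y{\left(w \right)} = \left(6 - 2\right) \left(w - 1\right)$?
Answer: $1292$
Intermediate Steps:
$y{\left(w \right)} = -4 + 4 w$ ($y{\left(w \right)} = 4 \left(-1 + w\right) = -4 + 4 w$)
$U{\left(v,m \right)} = 21 m$
$x = -8$
$- 144 x + \left(644 + U{\left(5 \cdot 1,y{\left(-5 \right)} \right)}\right) = \left(-144\right) \left(-8\right) + \left(644 + 21 \left(-4 + 4 \left(-5\right)\right)\right) = 1152 + \left(644 + 21 \left(-4 - 20\right)\right) = 1152 + \left(644 + 21 \left(-24\right)\right) = 1152 + \left(644 - 504\right) = 1152 + 140 = 1292$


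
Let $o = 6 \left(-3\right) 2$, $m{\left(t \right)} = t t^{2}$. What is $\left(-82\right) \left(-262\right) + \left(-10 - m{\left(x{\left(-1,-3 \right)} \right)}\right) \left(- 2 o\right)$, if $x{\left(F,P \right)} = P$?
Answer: $22708$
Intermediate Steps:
$m{\left(t \right)} = t^{3}$
$o = -36$ ($o = \left(-18\right) 2 = -36$)
$\left(-82\right) \left(-262\right) + \left(-10 - m{\left(x{\left(-1,-3 \right)} \right)}\right) \left(- 2 o\right) = \left(-82\right) \left(-262\right) + \left(-10 - \left(-3\right)^{3}\right) \left(\left(-2\right) \left(-36\right)\right) = 21484 + \left(-10 - -27\right) 72 = 21484 + \left(-10 + 27\right) 72 = 21484 + 17 \cdot 72 = 21484 + 1224 = 22708$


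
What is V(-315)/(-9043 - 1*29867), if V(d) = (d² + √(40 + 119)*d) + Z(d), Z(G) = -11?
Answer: -49607/19455 + 21*√159/2594 ≈ -2.4478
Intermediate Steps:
V(d) = -11 + d² + d*√159 (V(d) = (d² + √(40 + 119)*d) - 11 = (d² + √159*d) - 11 = (d² + d*√159) - 11 = -11 + d² + d*√159)
V(-315)/(-9043 - 1*29867) = (-11 + (-315)² - 315*√159)/(-9043 - 1*29867) = (-11 + 99225 - 315*√159)/(-9043 - 29867) = (99214 - 315*√159)/(-38910) = (99214 - 315*√159)*(-1/38910) = -49607/19455 + 21*√159/2594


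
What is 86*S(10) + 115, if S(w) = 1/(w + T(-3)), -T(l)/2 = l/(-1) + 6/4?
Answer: 201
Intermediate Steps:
T(l) = -3 + 2*l (T(l) = -2*(l/(-1) + 6/4) = -2*(l*(-1) + 6*(¼)) = -2*(-l + 3/2) = -2*(3/2 - l) = -3 + 2*l)
S(w) = 1/(-9 + w) (S(w) = 1/(w + (-3 + 2*(-3))) = 1/(w + (-3 - 6)) = 1/(w - 9) = 1/(-9 + w))
86*S(10) + 115 = 86/(-9 + 10) + 115 = 86/1 + 115 = 86*1 + 115 = 86 + 115 = 201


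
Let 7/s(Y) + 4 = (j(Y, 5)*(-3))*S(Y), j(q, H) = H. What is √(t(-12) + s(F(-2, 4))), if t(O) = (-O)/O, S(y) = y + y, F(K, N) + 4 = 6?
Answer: I*√71/8 ≈ 1.0533*I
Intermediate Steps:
F(K, N) = 2 (F(K, N) = -4 + 6 = 2)
S(y) = 2*y
t(O) = -1
s(Y) = 7/(-4 - 30*Y) (s(Y) = 7/(-4 + (5*(-3))*(2*Y)) = 7/(-4 - 30*Y))
√(t(-12) + s(F(-2, 4))) = √(-1 - 7/(4 + 30*2)) = √(-1 - 7/(4 + 60)) = √(-1 - 7/64) = √(-71/64) = I*√71/8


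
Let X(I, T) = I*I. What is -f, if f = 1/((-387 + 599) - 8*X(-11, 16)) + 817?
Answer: -617651/756 ≈ -817.00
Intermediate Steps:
X(I, T) = I²
f = 617651/756 (f = 1/((-387 + 599) - 8*(-11)²) + 817 = 1/(212 - 8*121) + 817 = 1/(212 - 968) + 817 = 1/(-756) + 817 = -1/756 + 817 = 617651/756 ≈ 817.00)
-f = -1*617651/756 = -617651/756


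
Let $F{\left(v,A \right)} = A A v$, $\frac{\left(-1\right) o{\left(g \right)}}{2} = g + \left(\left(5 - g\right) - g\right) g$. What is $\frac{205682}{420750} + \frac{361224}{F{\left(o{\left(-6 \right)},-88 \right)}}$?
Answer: $\frac{104383439}{148104000} \approx 0.7048$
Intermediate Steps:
$o{\left(g \right)} = - 2 g - 2 g \left(5 - 2 g\right)$ ($o{\left(g \right)} = - 2 \left(g + \left(\left(5 - g\right) - g\right) g\right) = - 2 \left(g + \left(5 - 2 g\right) g\right) = - 2 \left(g + g \left(5 - 2 g\right)\right) = - 2 g - 2 g \left(5 - 2 g\right)$)
$F{\left(v,A \right)} = v A^{2}$ ($F{\left(v,A \right)} = A^{2} v = v A^{2}$)
$\frac{205682}{420750} + \frac{361224}{F{\left(o{\left(-6 \right)},-88 \right)}} = \frac{205682}{420750} + \frac{361224}{4 \left(-6\right) \left(-3 - 6\right) \left(-88\right)^{2}} = 205682 \cdot \frac{1}{420750} + \frac{361224}{4 \left(-6\right) \left(-9\right) 7744} = \frac{102841}{210375} + \frac{361224}{216 \cdot 7744} = \frac{102841}{210375} + \frac{361224}{1672704} = \frac{102841}{210375} + 361224 \cdot \frac{1}{1672704} = \frac{102841}{210375} + \frac{5017}{23232} = \frac{104383439}{148104000}$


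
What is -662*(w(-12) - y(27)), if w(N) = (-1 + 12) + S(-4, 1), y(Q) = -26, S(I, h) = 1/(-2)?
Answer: -24163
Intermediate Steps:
S(I, h) = -½
w(N) = 21/2 (w(N) = (-1 + 12) - ½ = 11 - ½ = 21/2)
-662*(w(-12) - y(27)) = -662*(21/2 - 1*(-26)) = -662*(21/2 + 26) = -662*73/2 = -24163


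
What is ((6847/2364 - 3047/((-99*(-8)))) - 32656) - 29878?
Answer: -886995743/14184 ≈ -62535.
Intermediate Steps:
((6847/2364 - 3047/((-99*(-8)))) - 32656) - 29878 = ((6847*(1/2364) - 3047/792) - 32656) - 29878 = ((6847/2364 - 3047*1/792) - 32656) - 29878 = ((6847/2364 - 277/72) - 32656) - 29878 = (-13487/14184 - 32656) - 29878 = -463206191/14184 - 29878 = -886995743/14184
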